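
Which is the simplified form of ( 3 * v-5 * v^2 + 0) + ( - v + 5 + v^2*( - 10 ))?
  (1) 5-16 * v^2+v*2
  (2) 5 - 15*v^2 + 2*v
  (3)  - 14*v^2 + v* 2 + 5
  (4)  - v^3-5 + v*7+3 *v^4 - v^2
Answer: 2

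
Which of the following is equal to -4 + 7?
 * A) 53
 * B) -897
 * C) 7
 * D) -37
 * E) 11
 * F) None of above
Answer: F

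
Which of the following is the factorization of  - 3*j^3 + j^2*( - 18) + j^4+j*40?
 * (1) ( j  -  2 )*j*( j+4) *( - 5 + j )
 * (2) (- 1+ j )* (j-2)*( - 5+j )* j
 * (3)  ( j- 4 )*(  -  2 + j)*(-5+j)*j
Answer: 1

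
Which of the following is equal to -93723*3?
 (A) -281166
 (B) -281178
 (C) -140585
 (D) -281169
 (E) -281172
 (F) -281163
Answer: D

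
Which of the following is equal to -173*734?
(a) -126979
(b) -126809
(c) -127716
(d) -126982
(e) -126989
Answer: d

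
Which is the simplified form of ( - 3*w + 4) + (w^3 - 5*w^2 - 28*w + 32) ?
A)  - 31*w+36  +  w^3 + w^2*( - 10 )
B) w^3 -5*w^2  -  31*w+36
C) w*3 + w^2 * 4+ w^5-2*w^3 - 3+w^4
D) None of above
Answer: B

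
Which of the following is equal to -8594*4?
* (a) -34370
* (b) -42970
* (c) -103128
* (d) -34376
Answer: d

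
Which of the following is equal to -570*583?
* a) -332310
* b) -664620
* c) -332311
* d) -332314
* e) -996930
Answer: a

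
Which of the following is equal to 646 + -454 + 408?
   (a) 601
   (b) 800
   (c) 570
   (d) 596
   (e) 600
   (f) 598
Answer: e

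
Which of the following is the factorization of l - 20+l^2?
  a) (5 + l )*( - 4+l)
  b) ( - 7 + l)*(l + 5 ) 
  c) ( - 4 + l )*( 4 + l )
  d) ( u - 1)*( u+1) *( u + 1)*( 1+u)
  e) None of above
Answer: a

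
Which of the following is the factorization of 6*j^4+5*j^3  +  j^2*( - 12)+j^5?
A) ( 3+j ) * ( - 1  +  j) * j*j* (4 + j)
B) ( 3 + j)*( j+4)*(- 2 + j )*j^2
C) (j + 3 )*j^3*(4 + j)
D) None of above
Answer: A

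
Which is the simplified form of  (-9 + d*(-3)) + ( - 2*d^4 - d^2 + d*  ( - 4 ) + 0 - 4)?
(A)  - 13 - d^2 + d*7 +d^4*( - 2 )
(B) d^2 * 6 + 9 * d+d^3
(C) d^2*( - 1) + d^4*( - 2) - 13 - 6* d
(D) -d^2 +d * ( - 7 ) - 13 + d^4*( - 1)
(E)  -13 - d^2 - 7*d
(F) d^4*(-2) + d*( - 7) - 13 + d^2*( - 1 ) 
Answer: F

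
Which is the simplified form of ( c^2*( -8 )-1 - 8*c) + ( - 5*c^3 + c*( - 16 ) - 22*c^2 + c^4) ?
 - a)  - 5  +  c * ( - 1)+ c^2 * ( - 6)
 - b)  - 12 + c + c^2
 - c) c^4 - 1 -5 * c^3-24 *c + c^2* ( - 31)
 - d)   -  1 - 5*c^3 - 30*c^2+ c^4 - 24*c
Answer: d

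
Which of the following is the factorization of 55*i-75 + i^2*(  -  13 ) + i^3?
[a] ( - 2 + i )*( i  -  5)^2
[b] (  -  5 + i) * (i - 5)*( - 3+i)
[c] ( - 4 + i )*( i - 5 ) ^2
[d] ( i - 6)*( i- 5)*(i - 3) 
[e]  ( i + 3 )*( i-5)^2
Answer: b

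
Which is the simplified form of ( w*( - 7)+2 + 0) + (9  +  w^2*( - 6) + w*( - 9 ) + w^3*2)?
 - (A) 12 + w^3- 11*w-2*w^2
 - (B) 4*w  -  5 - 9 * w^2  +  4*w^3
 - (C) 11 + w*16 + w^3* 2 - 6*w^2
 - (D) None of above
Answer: D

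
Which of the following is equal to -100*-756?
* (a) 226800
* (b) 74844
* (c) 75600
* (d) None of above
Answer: c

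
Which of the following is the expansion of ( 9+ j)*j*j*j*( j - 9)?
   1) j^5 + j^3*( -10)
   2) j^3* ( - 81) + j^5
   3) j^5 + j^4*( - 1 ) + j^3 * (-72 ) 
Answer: 2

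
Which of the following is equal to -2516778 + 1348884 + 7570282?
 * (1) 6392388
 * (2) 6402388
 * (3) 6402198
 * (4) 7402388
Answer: 2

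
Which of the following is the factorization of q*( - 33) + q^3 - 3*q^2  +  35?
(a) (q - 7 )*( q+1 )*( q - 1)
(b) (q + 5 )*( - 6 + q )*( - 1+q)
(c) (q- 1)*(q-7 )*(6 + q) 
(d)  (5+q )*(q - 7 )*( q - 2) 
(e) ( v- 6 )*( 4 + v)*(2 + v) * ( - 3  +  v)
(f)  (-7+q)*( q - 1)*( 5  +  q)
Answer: f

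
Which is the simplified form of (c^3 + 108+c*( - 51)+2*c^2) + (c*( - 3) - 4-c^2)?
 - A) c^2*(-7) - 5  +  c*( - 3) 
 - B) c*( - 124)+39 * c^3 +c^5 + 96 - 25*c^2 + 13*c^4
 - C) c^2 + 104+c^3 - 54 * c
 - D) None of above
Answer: C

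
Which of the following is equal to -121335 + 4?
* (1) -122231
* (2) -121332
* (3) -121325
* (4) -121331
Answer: 4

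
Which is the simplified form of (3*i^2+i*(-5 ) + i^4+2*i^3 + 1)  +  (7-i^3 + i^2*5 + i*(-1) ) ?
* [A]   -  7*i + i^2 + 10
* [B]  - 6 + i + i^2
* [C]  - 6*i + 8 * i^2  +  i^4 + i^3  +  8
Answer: C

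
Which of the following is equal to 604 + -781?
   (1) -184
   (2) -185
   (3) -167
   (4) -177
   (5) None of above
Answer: 4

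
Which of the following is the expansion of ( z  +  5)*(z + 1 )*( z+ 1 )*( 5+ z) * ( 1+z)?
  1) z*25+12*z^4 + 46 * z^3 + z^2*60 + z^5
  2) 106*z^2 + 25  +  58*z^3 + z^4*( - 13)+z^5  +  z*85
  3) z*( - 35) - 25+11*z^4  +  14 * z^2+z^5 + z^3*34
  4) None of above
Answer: 4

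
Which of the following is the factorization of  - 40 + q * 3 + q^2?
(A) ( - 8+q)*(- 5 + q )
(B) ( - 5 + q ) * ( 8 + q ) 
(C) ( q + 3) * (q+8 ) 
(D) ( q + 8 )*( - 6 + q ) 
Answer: B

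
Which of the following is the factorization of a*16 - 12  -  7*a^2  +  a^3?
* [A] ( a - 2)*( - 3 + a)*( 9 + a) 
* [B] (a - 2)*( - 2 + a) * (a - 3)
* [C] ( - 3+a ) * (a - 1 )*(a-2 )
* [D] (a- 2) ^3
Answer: B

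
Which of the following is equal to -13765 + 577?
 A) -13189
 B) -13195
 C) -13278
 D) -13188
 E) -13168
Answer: D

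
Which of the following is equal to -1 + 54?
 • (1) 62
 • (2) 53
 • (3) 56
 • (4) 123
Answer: 2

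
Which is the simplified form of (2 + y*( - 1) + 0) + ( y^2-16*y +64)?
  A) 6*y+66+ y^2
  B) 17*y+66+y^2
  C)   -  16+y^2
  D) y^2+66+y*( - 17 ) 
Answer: D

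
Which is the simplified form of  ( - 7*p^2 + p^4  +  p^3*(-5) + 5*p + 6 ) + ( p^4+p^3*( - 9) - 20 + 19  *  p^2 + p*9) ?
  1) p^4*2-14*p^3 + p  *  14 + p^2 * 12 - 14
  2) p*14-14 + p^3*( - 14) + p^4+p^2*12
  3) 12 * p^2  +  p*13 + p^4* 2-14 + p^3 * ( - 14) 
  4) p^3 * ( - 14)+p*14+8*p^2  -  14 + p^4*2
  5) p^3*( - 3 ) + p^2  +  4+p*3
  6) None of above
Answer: 1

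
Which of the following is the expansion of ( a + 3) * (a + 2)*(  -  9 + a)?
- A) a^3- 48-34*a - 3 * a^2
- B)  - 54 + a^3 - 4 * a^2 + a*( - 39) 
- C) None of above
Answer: B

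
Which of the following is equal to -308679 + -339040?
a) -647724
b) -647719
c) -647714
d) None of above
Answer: b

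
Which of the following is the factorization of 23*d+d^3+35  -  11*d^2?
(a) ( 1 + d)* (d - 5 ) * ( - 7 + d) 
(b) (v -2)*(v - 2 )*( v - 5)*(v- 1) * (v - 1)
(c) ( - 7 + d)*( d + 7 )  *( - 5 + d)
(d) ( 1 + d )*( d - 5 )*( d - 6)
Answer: a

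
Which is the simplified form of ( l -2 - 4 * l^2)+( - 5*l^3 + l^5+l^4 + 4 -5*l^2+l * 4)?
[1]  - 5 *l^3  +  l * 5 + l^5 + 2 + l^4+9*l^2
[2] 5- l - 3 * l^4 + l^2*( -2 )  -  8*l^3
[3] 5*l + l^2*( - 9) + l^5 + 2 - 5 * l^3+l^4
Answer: 3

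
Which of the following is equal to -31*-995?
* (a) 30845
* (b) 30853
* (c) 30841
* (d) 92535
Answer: a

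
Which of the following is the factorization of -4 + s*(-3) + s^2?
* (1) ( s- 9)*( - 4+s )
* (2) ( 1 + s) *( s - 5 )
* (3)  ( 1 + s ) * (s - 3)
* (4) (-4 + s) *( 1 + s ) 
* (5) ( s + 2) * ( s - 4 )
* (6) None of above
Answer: 4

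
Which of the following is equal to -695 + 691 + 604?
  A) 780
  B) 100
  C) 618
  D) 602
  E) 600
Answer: E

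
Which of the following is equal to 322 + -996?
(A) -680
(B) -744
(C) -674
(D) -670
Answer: C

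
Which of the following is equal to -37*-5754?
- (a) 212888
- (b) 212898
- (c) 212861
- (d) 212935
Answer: b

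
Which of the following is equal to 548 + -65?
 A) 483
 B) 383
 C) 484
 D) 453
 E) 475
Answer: A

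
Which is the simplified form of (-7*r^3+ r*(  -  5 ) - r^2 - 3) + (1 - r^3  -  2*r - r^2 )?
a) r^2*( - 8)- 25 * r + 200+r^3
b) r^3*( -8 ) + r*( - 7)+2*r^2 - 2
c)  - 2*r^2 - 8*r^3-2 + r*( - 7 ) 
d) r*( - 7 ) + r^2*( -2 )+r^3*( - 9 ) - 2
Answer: c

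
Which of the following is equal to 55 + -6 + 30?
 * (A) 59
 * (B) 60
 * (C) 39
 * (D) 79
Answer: D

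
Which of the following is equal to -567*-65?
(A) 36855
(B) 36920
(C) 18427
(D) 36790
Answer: A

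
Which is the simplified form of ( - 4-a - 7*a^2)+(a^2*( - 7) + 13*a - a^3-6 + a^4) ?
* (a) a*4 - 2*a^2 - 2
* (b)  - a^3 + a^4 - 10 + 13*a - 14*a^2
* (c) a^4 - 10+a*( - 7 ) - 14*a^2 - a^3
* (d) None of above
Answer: d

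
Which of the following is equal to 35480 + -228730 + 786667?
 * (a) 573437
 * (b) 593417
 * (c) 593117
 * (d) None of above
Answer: b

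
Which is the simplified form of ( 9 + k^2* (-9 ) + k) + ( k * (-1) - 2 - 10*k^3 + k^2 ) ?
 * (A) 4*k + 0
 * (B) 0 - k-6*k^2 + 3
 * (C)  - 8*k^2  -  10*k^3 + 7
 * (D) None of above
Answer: C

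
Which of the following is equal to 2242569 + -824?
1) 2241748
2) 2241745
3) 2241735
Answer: 2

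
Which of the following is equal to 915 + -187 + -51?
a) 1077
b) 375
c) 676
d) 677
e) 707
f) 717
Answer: d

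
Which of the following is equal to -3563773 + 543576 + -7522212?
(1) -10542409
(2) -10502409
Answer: 1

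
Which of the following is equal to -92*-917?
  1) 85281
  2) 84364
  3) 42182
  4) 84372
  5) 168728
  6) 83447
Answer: 2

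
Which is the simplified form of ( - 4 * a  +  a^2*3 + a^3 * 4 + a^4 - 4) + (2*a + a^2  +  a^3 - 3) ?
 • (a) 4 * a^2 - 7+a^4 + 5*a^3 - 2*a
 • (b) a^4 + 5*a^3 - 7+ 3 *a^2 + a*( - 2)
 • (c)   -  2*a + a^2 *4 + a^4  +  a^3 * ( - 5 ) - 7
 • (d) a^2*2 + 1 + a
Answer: a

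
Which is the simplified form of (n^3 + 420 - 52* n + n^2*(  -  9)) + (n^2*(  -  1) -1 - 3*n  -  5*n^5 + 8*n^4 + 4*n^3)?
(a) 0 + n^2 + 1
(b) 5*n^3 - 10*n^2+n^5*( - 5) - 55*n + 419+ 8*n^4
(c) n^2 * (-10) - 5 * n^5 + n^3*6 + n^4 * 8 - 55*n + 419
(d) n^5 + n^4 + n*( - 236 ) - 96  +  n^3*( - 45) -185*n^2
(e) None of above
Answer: b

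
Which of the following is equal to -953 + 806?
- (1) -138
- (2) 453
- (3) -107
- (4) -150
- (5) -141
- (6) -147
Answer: 6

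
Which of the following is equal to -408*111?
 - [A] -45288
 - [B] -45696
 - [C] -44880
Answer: A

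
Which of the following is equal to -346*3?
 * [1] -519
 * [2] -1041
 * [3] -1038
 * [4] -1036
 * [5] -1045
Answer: 3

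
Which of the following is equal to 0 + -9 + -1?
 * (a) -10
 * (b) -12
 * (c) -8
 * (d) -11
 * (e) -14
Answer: a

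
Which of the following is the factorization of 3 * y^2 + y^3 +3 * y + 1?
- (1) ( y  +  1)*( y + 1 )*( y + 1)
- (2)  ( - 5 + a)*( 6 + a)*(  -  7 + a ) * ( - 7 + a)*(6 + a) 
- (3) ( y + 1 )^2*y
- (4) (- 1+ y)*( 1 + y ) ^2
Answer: 1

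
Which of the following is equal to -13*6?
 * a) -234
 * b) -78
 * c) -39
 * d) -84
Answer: b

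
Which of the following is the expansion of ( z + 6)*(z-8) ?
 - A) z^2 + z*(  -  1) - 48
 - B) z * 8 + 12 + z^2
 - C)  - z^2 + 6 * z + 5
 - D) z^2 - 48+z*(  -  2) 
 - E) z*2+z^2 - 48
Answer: D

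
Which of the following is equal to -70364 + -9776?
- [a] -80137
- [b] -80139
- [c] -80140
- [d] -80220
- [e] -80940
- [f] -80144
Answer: c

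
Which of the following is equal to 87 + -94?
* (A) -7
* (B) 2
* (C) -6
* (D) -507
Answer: A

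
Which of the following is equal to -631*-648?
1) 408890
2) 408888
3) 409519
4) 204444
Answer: 2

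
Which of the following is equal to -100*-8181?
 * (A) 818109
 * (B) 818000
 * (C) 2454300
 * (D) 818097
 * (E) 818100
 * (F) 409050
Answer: E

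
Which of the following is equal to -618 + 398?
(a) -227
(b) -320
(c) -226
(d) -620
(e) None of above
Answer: e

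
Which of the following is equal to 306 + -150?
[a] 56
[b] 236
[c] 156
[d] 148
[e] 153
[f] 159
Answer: c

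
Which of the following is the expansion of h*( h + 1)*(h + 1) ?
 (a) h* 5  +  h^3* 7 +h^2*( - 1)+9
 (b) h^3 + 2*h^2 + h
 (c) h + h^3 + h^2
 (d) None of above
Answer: b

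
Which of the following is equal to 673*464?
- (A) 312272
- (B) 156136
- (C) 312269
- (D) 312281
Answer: A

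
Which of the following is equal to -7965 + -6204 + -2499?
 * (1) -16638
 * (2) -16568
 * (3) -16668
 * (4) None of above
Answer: 3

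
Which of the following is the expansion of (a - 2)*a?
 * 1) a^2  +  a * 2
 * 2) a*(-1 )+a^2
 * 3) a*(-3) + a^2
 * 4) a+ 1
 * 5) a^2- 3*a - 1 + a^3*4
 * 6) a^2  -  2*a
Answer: 6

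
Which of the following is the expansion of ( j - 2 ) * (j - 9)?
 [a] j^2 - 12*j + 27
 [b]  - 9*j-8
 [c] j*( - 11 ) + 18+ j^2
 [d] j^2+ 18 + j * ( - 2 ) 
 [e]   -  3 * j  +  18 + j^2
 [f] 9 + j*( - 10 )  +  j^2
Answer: c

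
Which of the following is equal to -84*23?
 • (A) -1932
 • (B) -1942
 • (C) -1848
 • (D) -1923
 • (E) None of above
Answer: A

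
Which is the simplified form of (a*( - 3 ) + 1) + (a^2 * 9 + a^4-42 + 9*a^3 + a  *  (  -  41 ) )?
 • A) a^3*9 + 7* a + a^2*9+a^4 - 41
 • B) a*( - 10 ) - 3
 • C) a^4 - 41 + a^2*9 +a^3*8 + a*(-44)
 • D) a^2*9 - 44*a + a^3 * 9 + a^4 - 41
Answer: D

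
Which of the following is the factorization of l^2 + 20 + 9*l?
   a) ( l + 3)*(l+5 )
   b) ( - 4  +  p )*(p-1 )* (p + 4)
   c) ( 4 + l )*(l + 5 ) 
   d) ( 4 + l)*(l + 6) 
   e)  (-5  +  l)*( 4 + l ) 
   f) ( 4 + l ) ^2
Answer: c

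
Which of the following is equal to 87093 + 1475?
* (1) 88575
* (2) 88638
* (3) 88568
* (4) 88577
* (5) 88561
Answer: 3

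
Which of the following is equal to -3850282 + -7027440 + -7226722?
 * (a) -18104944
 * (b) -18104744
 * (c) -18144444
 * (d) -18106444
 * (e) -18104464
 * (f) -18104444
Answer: f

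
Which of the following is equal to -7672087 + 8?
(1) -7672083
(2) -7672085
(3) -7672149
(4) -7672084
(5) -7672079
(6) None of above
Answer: 5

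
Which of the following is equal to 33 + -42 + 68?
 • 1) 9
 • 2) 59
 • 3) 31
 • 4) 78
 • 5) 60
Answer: 2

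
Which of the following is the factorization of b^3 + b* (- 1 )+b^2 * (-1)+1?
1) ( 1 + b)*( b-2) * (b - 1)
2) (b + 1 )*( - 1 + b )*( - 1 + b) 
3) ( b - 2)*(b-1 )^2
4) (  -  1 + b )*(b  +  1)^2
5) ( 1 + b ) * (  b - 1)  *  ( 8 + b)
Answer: 2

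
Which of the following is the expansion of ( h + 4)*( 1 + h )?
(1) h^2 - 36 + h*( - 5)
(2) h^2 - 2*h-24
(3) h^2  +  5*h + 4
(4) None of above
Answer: 3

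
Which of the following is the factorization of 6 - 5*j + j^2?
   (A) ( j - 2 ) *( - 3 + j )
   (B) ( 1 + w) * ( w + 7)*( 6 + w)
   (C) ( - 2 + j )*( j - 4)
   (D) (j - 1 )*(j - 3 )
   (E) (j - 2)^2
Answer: A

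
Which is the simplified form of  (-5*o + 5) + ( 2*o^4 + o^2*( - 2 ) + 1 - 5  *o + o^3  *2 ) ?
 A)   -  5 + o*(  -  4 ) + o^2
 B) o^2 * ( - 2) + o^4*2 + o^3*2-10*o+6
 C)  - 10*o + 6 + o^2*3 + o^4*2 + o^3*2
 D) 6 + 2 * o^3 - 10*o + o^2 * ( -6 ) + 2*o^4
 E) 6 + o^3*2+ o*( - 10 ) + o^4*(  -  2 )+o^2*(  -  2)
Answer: B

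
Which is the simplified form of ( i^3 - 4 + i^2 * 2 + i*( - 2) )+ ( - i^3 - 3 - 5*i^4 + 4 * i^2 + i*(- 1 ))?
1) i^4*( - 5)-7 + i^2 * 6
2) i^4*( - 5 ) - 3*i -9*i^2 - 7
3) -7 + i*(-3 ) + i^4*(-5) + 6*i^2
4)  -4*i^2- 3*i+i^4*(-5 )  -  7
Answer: 3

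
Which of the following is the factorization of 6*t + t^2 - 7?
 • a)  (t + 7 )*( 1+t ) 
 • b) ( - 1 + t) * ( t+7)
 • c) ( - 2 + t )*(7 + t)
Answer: b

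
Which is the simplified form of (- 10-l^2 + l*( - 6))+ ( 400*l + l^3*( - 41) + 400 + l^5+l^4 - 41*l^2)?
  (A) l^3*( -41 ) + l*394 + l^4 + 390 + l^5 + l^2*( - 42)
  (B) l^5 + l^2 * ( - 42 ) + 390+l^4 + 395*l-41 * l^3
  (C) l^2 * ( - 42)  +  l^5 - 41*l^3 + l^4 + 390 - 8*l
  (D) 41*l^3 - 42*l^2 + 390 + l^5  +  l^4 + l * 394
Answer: A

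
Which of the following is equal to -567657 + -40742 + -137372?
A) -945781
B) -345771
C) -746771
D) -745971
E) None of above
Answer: E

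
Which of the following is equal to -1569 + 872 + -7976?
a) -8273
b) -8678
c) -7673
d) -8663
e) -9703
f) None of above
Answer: f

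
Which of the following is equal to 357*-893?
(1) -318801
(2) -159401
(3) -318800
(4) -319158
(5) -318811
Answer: 1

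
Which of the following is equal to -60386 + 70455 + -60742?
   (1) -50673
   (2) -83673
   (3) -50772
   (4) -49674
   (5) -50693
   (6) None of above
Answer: 1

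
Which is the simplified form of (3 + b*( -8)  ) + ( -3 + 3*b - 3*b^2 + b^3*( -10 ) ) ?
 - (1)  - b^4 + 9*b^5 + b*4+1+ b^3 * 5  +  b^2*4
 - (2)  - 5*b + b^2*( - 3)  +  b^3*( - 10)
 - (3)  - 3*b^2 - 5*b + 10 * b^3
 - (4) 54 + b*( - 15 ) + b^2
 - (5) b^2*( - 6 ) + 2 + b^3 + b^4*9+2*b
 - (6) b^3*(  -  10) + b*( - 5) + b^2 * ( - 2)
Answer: 2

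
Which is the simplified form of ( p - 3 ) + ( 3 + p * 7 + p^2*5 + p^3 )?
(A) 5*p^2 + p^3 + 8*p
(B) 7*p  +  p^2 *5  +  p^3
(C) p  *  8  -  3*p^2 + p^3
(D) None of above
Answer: A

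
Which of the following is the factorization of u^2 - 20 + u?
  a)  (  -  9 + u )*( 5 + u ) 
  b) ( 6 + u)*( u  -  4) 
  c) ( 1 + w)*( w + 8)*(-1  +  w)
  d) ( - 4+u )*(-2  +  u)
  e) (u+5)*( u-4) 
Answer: e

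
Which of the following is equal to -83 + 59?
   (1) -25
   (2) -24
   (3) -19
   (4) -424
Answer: 2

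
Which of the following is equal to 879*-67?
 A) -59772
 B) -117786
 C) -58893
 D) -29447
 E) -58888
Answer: C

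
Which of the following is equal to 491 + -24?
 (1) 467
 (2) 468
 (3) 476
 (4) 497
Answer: 1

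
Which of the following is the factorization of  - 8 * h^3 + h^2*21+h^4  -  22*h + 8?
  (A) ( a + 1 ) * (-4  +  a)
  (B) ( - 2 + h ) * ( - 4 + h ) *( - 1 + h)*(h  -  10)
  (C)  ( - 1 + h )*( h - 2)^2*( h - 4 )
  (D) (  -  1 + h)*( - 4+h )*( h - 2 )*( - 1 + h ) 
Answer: D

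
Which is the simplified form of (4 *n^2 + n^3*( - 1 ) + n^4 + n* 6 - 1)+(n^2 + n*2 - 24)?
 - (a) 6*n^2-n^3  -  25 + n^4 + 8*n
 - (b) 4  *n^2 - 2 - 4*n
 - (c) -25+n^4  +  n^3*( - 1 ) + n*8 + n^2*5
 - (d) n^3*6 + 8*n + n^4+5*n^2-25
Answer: c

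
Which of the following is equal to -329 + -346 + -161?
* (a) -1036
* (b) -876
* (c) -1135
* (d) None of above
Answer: d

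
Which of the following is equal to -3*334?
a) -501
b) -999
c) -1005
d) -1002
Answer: d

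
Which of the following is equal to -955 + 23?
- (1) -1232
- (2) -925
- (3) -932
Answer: 3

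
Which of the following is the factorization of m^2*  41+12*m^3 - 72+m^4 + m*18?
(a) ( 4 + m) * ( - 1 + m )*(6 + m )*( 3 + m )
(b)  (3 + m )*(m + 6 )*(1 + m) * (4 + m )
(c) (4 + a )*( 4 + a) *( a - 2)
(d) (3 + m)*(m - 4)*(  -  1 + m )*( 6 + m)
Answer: a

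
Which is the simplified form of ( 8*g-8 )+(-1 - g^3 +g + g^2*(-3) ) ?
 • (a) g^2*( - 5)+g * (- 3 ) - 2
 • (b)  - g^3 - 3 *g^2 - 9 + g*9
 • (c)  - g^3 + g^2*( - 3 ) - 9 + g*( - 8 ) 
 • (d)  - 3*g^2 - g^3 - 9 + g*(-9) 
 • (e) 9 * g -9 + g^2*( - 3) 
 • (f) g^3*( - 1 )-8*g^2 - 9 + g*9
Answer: b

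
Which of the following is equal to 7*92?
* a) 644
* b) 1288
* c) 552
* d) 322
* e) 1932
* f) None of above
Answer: a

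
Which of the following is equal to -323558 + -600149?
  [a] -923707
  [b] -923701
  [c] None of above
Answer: a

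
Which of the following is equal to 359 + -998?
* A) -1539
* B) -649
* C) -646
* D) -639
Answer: D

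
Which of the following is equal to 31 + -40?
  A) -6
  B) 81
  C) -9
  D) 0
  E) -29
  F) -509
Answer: C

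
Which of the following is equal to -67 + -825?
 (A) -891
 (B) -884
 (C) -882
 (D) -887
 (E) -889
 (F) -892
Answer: F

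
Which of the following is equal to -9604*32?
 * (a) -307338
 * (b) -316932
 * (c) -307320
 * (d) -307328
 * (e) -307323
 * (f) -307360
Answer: d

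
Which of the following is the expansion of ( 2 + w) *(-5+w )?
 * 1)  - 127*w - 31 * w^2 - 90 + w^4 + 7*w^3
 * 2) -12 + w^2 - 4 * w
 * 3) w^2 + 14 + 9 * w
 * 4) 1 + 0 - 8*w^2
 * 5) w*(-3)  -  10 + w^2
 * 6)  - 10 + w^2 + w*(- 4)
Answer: 5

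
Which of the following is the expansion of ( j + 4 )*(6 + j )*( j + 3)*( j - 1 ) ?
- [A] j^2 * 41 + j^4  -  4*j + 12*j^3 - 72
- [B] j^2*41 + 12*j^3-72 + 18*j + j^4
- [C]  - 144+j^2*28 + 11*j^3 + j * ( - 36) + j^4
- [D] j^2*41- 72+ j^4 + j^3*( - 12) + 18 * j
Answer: B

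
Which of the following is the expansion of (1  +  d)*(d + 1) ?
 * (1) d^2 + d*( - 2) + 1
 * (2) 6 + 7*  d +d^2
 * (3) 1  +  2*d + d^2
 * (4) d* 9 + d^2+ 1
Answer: 3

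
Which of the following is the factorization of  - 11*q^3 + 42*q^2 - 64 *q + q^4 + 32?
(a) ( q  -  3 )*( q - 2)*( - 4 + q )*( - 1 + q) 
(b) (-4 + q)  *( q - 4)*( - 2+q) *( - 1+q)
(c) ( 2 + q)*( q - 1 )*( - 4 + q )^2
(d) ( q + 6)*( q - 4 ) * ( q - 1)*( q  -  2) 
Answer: b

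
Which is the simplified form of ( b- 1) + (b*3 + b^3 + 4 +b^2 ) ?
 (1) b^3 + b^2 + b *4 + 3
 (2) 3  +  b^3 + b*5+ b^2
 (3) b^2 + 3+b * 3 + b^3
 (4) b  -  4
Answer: 1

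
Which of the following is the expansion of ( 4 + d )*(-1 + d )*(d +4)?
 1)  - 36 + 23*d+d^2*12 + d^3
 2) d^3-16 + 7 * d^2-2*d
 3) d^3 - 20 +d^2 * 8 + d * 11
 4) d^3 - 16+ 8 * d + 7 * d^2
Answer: 4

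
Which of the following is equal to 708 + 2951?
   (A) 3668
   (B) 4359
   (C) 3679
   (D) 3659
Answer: D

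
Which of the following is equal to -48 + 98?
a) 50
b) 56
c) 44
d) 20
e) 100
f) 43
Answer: a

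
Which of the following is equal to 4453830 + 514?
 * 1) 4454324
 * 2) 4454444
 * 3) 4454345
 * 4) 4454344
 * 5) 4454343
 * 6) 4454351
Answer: 4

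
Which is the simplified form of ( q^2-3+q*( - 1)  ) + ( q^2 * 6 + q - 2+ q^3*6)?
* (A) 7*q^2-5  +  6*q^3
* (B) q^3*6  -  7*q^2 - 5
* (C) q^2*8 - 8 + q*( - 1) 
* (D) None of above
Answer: A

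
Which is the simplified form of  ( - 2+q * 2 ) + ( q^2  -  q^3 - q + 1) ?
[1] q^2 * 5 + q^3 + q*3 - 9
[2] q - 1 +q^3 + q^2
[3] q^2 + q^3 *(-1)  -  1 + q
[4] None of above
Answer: 3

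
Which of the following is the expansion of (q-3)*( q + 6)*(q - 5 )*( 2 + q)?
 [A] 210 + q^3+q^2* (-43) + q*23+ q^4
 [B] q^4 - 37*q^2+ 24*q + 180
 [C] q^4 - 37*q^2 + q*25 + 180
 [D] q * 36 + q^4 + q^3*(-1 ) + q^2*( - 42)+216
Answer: B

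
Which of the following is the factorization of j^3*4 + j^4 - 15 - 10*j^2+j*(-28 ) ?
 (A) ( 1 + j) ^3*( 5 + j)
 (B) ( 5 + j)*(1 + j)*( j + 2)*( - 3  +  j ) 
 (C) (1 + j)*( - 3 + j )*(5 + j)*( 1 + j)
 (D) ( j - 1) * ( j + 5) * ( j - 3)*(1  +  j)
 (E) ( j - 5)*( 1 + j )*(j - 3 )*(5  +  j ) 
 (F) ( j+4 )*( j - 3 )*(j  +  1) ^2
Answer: C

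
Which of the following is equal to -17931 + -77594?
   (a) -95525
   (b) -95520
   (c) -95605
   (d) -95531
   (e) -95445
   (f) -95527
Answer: a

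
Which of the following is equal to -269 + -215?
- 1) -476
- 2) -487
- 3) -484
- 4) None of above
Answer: 3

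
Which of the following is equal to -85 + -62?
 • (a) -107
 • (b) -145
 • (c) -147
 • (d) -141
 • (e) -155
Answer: c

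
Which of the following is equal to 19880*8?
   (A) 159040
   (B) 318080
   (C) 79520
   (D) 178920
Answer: A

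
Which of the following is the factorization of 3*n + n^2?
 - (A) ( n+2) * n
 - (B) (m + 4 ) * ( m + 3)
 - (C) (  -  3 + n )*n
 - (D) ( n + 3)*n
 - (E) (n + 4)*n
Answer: D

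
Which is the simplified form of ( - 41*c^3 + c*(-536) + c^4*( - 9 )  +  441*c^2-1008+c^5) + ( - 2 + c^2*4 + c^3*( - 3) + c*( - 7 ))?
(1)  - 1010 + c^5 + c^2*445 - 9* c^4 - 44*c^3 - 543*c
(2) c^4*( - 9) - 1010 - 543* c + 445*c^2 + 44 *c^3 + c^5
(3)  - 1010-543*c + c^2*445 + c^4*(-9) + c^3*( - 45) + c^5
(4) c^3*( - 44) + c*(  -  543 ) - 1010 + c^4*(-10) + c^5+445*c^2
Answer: 1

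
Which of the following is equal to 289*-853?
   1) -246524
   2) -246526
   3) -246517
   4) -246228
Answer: 3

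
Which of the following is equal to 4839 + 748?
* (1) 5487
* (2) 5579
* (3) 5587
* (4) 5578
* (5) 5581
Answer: 3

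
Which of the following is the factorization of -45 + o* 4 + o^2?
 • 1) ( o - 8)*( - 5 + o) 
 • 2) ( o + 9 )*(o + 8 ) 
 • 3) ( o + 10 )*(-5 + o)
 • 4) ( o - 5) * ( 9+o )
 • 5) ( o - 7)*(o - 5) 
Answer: 4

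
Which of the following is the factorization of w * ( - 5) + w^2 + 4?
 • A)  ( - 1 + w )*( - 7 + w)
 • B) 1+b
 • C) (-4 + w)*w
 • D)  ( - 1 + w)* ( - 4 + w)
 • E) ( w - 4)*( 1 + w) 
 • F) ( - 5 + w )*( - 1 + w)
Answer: D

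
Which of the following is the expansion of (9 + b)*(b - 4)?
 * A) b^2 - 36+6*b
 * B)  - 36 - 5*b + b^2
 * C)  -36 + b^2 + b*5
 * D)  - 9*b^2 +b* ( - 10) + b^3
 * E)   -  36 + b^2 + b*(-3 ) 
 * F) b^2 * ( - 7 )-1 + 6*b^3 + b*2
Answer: C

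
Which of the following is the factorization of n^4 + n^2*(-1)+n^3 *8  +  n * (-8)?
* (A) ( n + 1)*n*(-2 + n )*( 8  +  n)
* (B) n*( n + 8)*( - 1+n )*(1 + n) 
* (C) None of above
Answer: B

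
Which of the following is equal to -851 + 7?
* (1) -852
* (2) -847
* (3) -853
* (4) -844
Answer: 4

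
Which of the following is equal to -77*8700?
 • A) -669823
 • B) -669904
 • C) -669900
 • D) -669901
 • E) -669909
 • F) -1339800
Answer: C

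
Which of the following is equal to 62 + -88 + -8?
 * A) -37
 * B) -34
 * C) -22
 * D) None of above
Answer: B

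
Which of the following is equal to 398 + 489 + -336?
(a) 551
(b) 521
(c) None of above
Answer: a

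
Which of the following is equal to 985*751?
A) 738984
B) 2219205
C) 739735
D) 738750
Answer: C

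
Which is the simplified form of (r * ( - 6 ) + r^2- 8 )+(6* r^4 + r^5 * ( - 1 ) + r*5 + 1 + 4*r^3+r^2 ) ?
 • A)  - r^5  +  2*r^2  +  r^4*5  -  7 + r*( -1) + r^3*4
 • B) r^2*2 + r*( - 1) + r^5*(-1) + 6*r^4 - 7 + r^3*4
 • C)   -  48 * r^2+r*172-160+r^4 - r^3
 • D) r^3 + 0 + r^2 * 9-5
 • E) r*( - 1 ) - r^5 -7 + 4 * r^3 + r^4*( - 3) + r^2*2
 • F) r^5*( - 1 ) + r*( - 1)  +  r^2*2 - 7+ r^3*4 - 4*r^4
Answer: B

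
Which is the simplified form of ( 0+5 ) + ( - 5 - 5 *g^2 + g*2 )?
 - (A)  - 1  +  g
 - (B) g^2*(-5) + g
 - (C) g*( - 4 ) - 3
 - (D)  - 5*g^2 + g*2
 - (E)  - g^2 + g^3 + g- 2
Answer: D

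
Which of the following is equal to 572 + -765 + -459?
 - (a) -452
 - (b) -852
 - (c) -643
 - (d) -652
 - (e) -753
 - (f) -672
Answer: d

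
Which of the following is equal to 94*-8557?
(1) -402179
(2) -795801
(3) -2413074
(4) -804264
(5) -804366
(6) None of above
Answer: 6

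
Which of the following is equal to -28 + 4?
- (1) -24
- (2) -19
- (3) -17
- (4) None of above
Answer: 1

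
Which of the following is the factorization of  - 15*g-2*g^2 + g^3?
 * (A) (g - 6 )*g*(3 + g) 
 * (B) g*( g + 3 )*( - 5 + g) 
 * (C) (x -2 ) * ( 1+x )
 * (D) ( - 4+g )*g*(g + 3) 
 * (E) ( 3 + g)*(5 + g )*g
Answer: B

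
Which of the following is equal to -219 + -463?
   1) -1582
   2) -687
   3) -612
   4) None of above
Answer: 4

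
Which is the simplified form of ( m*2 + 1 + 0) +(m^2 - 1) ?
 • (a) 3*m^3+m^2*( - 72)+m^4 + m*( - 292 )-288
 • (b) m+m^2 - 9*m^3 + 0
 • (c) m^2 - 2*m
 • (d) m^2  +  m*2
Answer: d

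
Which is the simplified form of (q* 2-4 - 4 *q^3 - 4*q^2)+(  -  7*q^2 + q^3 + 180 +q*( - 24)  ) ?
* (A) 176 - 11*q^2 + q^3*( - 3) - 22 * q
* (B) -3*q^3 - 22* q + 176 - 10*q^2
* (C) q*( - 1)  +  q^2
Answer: A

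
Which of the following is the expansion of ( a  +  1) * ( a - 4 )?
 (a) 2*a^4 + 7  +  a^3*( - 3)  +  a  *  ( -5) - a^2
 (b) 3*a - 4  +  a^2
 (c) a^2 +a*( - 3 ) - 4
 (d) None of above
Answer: c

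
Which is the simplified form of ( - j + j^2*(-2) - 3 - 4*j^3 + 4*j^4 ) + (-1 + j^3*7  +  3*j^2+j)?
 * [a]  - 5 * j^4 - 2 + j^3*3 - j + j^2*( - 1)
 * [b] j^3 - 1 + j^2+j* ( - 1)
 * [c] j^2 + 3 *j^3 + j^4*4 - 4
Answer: c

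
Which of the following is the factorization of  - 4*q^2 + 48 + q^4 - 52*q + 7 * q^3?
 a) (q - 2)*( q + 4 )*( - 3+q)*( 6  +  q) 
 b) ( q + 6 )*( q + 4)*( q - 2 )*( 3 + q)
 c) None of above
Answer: c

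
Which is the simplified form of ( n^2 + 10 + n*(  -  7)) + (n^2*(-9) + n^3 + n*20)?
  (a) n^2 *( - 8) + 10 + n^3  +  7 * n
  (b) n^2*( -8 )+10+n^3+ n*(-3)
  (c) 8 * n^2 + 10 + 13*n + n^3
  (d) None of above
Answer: d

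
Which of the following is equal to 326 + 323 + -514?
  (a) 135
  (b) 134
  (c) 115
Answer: a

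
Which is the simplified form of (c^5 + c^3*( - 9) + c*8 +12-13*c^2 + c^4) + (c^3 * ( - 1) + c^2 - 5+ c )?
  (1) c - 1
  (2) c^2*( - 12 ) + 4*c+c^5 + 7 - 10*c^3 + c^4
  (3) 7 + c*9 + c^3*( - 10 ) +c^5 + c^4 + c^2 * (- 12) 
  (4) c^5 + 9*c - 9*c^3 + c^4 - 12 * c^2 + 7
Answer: 3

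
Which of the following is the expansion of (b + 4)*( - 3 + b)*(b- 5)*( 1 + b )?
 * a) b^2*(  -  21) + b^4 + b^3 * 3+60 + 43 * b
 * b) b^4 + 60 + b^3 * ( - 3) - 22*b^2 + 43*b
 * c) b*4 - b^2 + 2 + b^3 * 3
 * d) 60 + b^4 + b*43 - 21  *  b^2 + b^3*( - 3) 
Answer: d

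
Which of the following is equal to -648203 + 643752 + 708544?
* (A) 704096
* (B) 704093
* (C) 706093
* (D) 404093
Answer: B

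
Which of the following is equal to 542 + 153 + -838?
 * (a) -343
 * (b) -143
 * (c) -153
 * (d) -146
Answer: b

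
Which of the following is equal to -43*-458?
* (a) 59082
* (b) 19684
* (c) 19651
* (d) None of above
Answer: d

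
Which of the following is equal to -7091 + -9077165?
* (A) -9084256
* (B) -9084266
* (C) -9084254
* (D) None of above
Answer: A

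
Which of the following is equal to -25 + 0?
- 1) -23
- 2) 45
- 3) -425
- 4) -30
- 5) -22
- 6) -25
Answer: 6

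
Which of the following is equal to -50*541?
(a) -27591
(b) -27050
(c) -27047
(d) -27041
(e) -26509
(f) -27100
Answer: b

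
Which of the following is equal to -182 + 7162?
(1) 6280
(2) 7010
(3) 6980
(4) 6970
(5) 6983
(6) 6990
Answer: 3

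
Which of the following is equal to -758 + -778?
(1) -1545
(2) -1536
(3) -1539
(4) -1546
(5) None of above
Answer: 2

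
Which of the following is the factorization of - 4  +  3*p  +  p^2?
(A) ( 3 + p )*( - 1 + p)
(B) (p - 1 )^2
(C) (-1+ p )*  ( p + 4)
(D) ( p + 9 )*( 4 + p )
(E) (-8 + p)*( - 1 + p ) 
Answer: C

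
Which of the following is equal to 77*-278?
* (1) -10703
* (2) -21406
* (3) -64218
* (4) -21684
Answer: 2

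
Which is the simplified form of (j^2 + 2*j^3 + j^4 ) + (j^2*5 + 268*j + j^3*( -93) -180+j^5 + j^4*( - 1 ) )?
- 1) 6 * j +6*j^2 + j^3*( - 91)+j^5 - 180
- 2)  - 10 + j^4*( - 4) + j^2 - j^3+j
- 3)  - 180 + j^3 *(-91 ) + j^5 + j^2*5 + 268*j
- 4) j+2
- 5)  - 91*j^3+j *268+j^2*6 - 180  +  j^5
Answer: 5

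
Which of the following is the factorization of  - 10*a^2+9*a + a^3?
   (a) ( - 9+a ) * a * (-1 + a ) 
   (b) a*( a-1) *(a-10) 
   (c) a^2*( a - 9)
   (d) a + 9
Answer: a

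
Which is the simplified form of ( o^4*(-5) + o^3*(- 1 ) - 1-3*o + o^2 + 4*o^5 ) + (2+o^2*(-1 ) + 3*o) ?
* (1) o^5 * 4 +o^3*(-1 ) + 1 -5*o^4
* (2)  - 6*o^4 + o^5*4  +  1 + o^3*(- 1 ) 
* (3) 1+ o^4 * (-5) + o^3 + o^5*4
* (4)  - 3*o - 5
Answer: 1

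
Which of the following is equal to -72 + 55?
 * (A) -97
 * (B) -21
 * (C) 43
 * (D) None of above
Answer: D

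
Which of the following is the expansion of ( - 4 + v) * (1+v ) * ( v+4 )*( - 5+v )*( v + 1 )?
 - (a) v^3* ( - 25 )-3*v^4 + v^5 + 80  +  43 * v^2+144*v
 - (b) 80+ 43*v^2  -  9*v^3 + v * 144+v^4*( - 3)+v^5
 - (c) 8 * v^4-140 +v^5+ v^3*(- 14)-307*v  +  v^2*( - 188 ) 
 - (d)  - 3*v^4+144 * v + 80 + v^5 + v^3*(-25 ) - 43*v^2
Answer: a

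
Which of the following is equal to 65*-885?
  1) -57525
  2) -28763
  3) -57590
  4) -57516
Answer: 1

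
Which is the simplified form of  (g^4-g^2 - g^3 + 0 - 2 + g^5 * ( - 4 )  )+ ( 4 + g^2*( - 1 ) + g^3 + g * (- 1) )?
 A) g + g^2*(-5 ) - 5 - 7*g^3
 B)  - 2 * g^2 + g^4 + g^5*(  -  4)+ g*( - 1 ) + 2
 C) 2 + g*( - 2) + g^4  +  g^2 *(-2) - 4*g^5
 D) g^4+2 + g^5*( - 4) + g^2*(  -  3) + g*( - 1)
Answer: B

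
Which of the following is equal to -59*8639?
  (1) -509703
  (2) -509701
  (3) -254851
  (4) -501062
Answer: 2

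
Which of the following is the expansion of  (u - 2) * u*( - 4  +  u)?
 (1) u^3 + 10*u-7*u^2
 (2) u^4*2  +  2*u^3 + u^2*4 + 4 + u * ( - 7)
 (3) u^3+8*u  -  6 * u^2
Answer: 3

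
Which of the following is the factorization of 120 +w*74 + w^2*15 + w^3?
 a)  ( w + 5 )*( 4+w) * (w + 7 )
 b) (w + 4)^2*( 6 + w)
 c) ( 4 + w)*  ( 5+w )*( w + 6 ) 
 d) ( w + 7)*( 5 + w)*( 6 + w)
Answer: c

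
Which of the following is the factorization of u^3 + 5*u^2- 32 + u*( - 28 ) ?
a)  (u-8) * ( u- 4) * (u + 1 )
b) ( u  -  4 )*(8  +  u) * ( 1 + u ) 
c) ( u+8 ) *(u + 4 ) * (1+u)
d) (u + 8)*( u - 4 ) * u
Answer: b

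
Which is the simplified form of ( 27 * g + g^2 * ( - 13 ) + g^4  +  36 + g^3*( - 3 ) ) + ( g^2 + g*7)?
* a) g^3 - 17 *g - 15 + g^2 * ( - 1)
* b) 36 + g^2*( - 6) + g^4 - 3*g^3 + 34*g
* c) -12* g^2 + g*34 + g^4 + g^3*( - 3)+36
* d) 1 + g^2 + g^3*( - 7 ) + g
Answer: c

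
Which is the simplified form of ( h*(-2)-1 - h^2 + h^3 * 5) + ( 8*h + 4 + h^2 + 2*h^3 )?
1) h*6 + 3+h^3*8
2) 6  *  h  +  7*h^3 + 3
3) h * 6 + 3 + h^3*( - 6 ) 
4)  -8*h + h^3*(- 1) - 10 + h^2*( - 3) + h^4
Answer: 2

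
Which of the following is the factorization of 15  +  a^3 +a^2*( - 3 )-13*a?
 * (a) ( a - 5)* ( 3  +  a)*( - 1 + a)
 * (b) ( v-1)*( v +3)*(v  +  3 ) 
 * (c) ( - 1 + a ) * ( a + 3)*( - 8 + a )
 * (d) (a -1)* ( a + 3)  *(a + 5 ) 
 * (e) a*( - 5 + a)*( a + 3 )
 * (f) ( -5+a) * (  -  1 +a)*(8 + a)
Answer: a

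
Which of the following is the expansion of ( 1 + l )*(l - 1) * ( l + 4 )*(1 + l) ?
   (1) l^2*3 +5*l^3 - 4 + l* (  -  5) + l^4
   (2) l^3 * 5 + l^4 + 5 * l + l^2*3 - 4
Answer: 1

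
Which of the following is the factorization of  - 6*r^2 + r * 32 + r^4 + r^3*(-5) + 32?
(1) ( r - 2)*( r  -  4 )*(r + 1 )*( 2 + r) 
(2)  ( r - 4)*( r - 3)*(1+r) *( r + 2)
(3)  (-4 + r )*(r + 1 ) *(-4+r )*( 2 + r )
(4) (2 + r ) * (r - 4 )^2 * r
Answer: 3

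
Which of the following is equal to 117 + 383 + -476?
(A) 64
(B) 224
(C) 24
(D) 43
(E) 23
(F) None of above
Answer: C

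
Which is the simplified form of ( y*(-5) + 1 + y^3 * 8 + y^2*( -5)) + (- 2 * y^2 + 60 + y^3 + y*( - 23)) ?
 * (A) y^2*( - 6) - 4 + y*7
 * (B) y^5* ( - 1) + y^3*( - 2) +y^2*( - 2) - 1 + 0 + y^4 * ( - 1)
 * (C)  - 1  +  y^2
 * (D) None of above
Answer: D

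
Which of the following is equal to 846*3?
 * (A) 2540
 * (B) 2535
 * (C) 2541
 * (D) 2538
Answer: D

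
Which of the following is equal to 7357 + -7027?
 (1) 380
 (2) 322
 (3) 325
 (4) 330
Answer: 4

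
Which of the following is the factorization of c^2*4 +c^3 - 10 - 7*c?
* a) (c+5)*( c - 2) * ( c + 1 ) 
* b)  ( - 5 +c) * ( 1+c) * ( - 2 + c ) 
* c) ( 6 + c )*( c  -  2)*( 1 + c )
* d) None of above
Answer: a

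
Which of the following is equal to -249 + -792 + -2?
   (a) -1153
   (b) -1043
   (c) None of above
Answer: b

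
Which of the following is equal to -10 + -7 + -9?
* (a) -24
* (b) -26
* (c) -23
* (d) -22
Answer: b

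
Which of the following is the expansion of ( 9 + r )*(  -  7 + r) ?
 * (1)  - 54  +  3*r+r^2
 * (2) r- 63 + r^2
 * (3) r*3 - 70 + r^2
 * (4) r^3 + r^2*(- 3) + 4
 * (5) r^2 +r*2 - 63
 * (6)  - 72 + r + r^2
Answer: 5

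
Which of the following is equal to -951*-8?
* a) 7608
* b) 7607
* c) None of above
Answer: a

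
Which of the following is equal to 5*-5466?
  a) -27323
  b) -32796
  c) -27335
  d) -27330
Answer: d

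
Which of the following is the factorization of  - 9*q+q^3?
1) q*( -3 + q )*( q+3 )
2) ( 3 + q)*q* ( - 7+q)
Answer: 1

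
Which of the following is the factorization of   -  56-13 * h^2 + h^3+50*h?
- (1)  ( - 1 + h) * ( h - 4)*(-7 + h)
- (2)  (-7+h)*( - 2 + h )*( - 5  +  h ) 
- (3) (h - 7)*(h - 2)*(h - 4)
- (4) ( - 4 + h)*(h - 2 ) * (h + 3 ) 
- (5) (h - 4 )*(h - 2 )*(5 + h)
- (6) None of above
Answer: 3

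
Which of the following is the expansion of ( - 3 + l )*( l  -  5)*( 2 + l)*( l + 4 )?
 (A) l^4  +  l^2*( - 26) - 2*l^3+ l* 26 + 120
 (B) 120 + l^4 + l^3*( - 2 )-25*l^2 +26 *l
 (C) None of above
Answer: B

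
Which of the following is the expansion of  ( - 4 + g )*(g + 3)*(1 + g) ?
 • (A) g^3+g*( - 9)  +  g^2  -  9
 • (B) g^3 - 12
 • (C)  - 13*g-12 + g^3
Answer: C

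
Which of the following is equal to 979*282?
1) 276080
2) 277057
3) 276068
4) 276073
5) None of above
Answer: 5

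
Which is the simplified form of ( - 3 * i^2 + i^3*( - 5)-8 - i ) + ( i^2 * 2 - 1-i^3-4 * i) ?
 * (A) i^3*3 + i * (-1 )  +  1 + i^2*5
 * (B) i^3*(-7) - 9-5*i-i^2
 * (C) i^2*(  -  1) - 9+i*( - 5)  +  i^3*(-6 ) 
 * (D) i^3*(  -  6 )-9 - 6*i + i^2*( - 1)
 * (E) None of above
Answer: C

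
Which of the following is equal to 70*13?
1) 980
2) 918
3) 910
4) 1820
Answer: 3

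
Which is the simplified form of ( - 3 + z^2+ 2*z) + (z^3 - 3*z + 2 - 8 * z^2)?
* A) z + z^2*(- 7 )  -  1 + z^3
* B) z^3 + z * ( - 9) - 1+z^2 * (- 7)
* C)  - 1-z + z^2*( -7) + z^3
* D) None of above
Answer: C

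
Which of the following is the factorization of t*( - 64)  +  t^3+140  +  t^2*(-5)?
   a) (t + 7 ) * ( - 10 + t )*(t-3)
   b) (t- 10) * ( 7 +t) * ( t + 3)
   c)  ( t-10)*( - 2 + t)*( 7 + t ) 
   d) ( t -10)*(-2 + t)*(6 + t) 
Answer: c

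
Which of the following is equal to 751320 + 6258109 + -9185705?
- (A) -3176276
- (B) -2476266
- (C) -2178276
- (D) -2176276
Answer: D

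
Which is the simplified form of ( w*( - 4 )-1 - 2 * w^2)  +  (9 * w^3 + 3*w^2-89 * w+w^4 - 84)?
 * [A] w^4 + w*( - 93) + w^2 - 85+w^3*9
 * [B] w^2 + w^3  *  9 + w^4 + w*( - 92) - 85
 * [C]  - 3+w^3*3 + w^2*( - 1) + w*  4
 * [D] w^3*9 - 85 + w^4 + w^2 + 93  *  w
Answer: A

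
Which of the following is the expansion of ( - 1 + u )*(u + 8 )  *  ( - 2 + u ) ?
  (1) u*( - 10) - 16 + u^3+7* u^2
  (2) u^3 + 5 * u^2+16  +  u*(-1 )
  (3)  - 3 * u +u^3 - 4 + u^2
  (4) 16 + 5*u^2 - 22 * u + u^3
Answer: 4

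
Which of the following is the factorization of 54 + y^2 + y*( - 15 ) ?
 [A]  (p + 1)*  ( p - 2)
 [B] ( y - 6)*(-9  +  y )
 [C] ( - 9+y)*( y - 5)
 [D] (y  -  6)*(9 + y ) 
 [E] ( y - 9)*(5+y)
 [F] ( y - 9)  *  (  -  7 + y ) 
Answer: B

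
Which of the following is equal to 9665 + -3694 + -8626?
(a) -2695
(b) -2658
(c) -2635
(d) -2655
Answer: d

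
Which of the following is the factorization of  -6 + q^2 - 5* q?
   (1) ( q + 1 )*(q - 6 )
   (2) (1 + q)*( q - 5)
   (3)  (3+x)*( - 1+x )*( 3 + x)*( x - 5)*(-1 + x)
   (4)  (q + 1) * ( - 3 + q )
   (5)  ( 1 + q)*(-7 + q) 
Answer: 1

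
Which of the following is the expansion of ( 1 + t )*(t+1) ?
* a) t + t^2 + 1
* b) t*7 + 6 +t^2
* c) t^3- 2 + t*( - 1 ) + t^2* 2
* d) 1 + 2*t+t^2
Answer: d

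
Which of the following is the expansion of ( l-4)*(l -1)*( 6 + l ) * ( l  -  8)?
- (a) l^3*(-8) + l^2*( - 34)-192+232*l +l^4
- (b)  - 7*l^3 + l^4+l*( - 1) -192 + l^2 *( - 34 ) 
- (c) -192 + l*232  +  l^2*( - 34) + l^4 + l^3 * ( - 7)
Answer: c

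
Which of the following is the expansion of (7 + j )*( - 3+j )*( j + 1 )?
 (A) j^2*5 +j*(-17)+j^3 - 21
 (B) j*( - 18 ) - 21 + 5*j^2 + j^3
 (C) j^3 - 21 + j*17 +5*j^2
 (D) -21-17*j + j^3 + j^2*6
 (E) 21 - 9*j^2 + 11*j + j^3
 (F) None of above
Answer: A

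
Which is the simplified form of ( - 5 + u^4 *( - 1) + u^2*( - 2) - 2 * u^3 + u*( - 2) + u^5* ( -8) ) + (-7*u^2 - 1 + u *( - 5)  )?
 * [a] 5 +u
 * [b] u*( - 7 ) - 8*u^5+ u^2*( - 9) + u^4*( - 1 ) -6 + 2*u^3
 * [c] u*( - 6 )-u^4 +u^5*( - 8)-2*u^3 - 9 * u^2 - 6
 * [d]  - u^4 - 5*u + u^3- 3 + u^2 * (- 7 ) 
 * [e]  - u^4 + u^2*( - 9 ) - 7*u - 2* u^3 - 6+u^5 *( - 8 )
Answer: e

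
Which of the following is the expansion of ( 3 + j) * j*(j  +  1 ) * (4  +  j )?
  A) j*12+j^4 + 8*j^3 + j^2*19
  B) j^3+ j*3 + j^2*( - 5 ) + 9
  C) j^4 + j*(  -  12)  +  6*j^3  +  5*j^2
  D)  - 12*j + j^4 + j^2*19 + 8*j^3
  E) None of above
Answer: A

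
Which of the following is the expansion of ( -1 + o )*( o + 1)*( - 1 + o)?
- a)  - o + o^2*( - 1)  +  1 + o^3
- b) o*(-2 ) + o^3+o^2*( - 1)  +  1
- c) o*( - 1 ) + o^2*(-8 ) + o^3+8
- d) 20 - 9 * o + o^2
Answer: a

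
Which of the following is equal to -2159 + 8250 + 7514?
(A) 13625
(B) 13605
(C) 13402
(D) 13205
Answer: B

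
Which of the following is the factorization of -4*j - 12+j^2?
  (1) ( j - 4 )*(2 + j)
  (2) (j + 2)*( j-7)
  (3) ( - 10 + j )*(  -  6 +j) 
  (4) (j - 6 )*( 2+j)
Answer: 4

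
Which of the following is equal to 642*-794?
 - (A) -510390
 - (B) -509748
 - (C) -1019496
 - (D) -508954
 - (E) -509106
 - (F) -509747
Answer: B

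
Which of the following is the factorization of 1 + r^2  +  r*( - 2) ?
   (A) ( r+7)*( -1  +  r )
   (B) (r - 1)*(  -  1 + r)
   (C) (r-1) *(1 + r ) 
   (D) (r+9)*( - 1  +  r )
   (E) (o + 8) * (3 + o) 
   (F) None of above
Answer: B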